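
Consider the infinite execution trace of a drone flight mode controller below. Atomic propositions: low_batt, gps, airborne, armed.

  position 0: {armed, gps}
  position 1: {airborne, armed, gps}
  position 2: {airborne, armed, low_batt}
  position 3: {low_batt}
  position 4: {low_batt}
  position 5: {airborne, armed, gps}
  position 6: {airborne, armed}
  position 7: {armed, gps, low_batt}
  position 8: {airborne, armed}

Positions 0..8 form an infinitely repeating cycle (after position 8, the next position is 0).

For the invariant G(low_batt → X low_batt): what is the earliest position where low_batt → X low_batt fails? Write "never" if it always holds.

4

Check low_batt → X low_batt at each position in order: 0 ✓, 1 ✓, 2 ✓, 3 ✓.
At position 4 the labels are {low_batt} and the next position 5 has {airborne, armed, gps}, so low_batt → X low_batt is false there. This is the first violation.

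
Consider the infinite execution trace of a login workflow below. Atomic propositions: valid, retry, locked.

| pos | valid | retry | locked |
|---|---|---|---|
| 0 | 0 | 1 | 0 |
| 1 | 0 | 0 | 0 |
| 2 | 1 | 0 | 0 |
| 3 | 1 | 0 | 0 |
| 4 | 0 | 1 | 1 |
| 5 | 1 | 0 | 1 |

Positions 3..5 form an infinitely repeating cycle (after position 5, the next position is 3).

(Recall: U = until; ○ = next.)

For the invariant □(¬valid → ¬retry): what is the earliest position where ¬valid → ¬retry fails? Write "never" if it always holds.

At position 0 the labels are {retry}, so ¬valid → ¬retry is false there. This is the first violation.

0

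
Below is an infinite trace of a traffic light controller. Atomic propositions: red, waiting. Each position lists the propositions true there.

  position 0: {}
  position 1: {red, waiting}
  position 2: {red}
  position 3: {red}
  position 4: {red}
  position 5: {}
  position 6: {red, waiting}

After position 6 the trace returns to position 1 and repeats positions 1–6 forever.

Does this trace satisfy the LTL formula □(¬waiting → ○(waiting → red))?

¬waiting → ○(waiting → red) holds at every position 0..6, and those are all positions ever visited, so □(¬waiting → ○(waiting → red)) holds.
Positions where ¬waiting holds: 0, 2, 3, 4, 5.
Check ○(waiting → red) at each: 0→ok, 2→ok, 3→ok, 4→ok, 5→ok.

Satisfied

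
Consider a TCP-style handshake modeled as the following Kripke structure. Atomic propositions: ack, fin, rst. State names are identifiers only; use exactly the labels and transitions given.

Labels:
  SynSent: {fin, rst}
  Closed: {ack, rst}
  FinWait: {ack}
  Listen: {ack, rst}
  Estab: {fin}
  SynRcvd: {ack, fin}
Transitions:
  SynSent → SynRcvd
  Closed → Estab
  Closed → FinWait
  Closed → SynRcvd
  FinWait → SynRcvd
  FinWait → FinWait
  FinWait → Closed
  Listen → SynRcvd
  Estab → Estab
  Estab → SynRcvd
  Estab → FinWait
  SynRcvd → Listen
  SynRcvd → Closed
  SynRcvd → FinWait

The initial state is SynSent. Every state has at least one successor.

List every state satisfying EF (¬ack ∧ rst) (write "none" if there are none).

{SynSent}

States satisfying ¬ack ∧ rst: {SynSent}.
States satisfying EF (¬ack ∧ rst): {SynSent}.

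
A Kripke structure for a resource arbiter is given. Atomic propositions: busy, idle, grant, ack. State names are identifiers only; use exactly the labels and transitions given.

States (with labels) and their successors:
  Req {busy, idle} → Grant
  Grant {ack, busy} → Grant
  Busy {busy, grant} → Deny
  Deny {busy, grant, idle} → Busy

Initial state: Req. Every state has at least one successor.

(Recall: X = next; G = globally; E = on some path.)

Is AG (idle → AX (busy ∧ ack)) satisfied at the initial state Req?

Yes

States satisfying idle → AX (busy ∧ ack): {Req, Grant, Busy}.
States satisfying AG (idle → AX (busy ∧ ack)): {Req, Grant}.
Every state reachable from Req satisfies idle → AX (busy ∧ ack).
Req ∈ Sat(AG (idle → AX (busy ∧ ack))).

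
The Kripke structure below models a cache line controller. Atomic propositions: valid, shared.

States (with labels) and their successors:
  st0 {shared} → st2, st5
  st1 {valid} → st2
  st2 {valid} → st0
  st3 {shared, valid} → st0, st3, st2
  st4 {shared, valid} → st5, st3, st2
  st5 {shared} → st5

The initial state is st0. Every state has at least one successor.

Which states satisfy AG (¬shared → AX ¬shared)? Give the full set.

States satisfying ¬shared → AX ¬shared: {st0, st1, st3, st4, st5}.
States satisfying AG (¬shared → AX ¬shared): {st5}.

{st5}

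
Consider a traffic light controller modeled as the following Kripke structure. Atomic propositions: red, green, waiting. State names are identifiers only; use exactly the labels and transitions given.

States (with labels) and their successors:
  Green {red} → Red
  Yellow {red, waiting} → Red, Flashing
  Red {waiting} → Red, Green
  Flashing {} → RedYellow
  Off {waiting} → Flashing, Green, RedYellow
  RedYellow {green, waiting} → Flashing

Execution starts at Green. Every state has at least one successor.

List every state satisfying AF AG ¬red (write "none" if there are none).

States satisfying AG ¬red: {Flashing, RedYellow}.
States satisfying AF AG ¬red: {Flashing, RedYellow}.

{Flashing, RedYellow}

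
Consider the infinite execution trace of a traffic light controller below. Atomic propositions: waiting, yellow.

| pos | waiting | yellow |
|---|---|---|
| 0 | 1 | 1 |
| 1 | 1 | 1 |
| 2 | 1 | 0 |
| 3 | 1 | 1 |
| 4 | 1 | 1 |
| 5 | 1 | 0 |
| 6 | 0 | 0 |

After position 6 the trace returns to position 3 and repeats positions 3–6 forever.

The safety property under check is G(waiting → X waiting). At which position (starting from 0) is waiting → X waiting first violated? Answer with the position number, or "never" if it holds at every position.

Check waiting → X waiting at each position in order: 0 ✓, 1 ✓, 2 ✓, 3 ✓, 4 ✓.
At position 5 the labels are {waiting} and the next position 6 has {}, so waiting → X waiting is false there. This is the first violation.

5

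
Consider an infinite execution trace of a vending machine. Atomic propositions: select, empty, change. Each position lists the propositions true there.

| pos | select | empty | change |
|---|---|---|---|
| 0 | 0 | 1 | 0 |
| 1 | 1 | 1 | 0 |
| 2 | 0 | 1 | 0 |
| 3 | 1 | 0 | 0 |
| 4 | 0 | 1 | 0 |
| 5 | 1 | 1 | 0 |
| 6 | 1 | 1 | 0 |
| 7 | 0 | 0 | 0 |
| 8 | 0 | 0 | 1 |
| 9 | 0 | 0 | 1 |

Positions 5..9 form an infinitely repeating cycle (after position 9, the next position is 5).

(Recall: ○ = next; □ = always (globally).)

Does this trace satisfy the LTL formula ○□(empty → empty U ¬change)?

Yes

The position after 0 is 1; □(empty → empty U ¬change) is true there.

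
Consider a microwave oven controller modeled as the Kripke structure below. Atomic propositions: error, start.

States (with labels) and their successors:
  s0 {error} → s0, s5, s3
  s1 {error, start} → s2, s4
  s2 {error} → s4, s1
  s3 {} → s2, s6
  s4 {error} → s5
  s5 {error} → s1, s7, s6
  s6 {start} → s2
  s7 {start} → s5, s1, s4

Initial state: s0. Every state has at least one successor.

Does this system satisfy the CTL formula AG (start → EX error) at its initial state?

Yes

States satisfying start → EX error: {s0, s1, s2, s3, s4, s5, s6, s7}.
States satisfying AG (start → EX error): {s0, s1, s2, s3, s4, s5, s6, s7}.
Every state reachable from s0 satisfies start → EX error.
s0 ∈ Sat(AG (start → EX error)).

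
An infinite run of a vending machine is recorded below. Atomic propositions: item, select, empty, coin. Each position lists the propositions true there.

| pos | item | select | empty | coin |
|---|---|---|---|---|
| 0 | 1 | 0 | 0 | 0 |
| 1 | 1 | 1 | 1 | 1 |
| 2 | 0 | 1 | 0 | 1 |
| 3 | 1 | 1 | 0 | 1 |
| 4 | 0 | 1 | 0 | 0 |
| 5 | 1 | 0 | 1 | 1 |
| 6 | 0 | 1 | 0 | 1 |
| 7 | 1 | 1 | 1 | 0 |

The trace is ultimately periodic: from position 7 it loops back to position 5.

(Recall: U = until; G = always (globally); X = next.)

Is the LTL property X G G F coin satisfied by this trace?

Holds

The position after 0 is 1; G G F coin is true there.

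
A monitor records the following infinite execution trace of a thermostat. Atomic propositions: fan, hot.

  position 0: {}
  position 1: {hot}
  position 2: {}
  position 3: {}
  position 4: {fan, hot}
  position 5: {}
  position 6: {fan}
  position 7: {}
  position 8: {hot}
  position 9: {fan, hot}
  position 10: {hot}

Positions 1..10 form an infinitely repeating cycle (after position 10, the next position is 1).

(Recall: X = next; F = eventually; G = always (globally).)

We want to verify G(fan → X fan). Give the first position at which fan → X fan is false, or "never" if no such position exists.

4

Check fan → X fan at each position in order: 0 ✓, 1 ✓, 2 ✓, 3 ✓.
At position 4 the labels are {fan, hot} and the next position 5 has {}, so fan → X fan is false there. This is the first violation.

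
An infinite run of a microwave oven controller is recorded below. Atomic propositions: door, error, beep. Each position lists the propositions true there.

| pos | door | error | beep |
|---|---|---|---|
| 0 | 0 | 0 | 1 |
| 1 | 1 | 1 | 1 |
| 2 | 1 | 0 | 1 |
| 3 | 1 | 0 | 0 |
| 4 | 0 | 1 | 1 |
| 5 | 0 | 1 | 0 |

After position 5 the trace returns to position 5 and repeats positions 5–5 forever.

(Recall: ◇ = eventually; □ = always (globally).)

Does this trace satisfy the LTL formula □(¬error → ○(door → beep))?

No

¬error → ○(door → beep) must hold at every position from 0 onward. It fails at position 2, so □(¬error → ○(door → beep)) is false.
Positions where ¬error holds: 0, 2, 3.
Check ○(door → beep) at each: 0→ok, 2→fails, 3→ok.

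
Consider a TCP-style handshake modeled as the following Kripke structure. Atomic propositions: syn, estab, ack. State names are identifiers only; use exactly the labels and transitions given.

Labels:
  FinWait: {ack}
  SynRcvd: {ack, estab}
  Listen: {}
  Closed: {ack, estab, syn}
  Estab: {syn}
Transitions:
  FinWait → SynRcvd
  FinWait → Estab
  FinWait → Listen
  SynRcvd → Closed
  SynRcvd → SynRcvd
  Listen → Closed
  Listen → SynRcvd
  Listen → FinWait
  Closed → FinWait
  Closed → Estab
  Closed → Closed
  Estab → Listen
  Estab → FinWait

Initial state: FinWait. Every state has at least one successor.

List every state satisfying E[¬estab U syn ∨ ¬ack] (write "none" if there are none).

States satisfying ¬estab: {FinWait, Listen, Estab}.
States satisfying syn ∨ ¬ack: {Listen, Closed, Estab}.
States satisfying E[¬estab U syn ∨ ¬ack]: {FinWait, Listen, Closed, Estab}.

{FinWait, Listen, Closed, Estab}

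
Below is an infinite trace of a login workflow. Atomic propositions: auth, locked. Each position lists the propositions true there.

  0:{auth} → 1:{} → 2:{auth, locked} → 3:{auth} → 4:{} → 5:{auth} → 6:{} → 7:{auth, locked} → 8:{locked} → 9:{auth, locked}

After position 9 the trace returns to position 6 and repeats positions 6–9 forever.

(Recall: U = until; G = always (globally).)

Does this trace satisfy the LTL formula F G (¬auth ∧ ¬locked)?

G (¬auth ∧ ¬locked) is false at every position 0..9, so it never becomes true and F G (¬auth ∧ ¬locked) fails.

Does not hold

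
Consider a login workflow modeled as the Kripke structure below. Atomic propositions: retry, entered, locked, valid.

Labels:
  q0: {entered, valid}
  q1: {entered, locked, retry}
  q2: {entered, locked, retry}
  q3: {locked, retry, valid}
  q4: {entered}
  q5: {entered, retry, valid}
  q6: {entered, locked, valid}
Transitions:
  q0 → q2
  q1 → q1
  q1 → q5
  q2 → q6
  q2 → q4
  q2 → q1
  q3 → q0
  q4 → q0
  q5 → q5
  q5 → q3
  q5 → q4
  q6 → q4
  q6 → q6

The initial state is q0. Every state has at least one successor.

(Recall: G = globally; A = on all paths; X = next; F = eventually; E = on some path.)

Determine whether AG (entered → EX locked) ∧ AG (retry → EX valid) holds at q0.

States satisfying entered → EX locked: {q0, q1, q2, q3, q5, q6}.
States satisfying AG (entered → EX locked): ∅.
States satisfying retry → EX valid: {q0, q1, q2, q3, q4, q5, q6}.
States satisfying AG (retry → EX valid): {q0, q1, q2, q3, q4, q5, q6}.
States satisfying AG (entered → EX locked) ∧ AG (retry → EX valid): ∅.
q0 ∉ Sat(AG (entered → EX locked) ∧ AG (retry → EX valid)).

Does not hold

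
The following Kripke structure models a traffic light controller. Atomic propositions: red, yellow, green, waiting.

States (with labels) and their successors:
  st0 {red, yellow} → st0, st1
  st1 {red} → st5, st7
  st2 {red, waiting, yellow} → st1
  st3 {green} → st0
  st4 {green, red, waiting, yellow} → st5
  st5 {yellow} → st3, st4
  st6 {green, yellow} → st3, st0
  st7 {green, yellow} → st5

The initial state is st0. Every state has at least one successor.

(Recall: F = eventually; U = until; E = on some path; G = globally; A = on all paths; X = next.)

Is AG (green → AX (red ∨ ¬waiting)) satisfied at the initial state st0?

Yes

States satisfying green → AX (red ∨ ¬waiting): {st0, st1, st2, st3, st4, st5, st6, st7}.
States satisfying AG (green → AX (red ∨ ¬waiting)): {st0, st1, st2, st3, st4, st5, st6, st7}.
Every state reachable from st0 satisfies green → AX (red ∨ ¬waiting).
st0 ∈ Sat(AG (green → AX (red ∨ ¬waiting))).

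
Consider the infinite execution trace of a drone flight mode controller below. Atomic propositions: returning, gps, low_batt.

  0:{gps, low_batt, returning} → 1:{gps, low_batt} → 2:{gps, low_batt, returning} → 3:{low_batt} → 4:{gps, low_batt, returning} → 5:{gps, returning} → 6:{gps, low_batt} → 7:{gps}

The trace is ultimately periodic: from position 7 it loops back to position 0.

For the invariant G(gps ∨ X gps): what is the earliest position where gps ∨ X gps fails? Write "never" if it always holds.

never

gps ∨ X gps holds at every position 0..7, and those are all the positions the trace ever visits, so the invariant G(gps ∨ X gps) is never violated.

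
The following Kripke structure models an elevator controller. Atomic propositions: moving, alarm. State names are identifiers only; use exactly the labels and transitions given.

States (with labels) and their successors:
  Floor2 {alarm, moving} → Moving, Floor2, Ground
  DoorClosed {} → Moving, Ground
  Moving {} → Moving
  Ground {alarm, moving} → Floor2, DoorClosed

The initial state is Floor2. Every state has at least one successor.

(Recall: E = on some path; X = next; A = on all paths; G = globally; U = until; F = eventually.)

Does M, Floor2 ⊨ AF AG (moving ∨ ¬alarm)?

Satisfied

States satisfying AG (moving ∨ ¬alarm): {Floor2, DoorClosed, Moving, Ground}.
States satisfying AF AG (moving ∨ ¬alarm): {Floor2, DoorClosed, Moving, Ground}.
Floor2 ∈ Sat(AF AG (moving ∨ ¬alarm)).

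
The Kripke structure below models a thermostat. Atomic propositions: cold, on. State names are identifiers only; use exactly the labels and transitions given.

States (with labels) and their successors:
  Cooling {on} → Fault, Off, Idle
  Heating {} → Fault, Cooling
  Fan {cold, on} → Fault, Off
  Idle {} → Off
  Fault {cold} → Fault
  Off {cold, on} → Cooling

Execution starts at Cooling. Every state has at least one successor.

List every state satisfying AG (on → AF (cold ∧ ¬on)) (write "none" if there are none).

States satisfying on → AF (cold ∧ ¬on): {Heating, Idle, Fault}.
States satisfying AG (on → AF (cold ∧ ¬on)): {Fault}.

{Fault}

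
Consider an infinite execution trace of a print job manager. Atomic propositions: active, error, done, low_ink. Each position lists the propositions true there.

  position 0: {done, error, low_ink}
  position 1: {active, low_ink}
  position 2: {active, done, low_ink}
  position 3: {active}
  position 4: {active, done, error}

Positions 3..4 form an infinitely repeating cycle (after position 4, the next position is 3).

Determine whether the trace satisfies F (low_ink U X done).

Satisfied

low_ink U X done holds at position 0, which is reachable from 0, so F (low_ink U X done) holds.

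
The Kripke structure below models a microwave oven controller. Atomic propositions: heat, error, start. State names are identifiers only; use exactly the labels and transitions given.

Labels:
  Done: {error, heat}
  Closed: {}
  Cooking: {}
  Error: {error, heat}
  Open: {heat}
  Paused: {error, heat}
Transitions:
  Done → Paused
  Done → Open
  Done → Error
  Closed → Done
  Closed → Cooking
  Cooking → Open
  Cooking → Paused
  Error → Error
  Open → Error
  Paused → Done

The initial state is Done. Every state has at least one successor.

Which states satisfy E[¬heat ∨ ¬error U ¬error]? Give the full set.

States satisfying ¬heat ∨ ¬error: {Closed, Cooking, Open}.
States satisfying ¬error: {Closed, Cooking, Open}.
States satisfying E[¬heat ∨ ¬error U ¬error]: {Closed, Cooking, Open}.

{Closed, Cooking, Open}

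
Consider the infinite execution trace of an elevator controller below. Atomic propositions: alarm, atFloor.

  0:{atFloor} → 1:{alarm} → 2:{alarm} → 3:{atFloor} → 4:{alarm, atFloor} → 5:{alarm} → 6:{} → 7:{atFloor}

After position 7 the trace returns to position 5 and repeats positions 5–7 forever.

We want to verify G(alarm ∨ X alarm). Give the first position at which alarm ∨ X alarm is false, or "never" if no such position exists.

Check alarm ∨ X alarm at each position in order: 0 ✓, 1 ✓, 2 ✓, 3 ✓, 4 ✓, 5 ✓.
At position 6 the labels are {} and the next position 7 has {atFloor}, so alarm ∨ X alarm is false there. This is the first violation.

6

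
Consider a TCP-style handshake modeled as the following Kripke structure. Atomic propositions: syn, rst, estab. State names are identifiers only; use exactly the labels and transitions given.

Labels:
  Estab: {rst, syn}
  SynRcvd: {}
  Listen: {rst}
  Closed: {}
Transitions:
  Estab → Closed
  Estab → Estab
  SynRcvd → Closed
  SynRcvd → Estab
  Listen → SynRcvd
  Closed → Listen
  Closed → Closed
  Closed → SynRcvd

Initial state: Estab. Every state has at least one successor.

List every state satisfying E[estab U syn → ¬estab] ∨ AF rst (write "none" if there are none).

{Estab, SynRcvd, Listen, Closed}

States satisfying estab: ∅.
States satisfying syn → ¬estab: {Estab, SynRcvd, Listen, Closed}.
States satisfying E[estab U syn → ¬estab]: {Estab, SynRcvd, Listen, Closed}.
States satisfying rst: {Estab, Listen}.
States satisfying AF rst: {Estab, Listen}.
States satisfying E[estab U syn → ¬estab] ∨ AF rst: {Estab, SynRcvd, Listen, Closed}.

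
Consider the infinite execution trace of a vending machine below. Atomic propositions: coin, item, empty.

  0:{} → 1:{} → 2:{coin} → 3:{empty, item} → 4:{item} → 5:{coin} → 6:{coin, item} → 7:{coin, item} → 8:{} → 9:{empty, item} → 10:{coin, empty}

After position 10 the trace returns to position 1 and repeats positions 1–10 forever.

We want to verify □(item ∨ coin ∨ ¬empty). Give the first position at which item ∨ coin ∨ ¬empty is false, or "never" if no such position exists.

never

item ∨ coin ∨ ¬empty holds at every position 0..10, and those are all the positions the trace ever visits, so the invariant □(item ∨ coin ∨ ¬empty) is never violated.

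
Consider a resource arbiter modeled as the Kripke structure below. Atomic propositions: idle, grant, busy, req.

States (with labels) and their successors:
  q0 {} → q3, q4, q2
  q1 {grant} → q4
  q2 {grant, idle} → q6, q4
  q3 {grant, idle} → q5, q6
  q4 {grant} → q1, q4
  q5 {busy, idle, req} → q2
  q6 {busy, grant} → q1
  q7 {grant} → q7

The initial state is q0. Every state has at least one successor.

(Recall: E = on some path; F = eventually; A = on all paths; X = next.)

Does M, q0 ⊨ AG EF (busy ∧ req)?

Violated

States satisfying EF (busy ∧ req): {q0, q3, q5}.
States satisfying AG EF (busy ∧ req): ∅.
q1 is reachable from q0 and violates EF (busy ∧ req), so AG fails at q0.
q0 ∉ Sat(AG EF (busy ∧ req)).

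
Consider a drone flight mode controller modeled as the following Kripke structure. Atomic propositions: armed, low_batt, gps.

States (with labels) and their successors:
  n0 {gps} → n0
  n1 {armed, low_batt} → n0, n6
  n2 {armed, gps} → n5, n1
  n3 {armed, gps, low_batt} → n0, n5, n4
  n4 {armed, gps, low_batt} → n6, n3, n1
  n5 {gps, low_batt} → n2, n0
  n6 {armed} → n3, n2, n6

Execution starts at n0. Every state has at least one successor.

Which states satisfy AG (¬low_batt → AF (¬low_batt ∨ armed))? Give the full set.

{n0, n1, n2, n3, n4, n5, n6}

States satisfying ¬low_batt → AF (¬low_batt ∨ armed): {n0, n1, n2, n3, n4, n5, n6}.
States satisfying AG (¬low_batt → AF (¬low_batt ∨ armed)): {n0, n1, n2, n3, n4, n5, n6}.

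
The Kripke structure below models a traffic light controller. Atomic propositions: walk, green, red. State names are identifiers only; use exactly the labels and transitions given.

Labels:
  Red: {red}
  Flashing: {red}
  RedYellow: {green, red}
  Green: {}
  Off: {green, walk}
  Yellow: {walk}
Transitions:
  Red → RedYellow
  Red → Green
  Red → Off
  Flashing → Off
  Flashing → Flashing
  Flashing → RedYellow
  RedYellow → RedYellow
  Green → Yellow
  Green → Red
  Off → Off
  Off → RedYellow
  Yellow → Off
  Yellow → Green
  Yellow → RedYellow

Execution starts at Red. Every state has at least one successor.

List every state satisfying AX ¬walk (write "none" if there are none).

{RedYellow}

States satisfying ¬walk: {Red, Flashing, RedYellow, Green}.
States satisfying AX ¬walk: {RedYellow}.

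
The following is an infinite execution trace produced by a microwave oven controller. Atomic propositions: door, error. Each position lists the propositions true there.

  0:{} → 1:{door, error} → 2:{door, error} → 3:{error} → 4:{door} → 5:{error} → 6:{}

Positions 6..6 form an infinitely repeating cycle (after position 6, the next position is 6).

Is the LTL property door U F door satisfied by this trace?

Holds

Walking from position 0: F door first holds at position 0, and door holds at every earlier position along the way, so door U F door holds.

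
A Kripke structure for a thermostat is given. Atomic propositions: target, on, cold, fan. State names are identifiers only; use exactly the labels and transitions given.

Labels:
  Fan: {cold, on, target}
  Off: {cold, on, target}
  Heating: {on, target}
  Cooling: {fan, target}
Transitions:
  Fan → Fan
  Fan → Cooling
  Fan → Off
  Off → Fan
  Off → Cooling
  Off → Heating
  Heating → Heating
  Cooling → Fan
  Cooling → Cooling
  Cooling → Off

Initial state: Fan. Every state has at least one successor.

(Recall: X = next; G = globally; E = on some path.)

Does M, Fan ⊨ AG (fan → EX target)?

States satisfying fan → EX target: {Fan, Off, Heating, Cooling}.
States satisfying AG (fan → EX target): {Fan, Off, Heating, Cooling}.
Every state reachable from Fan satisfies fan → EX target.
Fan ∈ Sat(AG (fan → EX target)).

Satisfied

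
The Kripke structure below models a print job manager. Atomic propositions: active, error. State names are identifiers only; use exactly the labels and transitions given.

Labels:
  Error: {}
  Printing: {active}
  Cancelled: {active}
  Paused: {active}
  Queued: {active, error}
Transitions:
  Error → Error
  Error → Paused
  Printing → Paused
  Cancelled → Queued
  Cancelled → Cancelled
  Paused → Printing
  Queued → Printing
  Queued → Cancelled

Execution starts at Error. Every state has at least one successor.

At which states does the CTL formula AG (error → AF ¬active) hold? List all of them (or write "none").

States satisfying error → AF ¬active: {Error, Printing, Cancelled, Paused}.
States satisfying AG (error → AF ¬active): {Error, Printing, Paused}.

{Error, Printing, Paused}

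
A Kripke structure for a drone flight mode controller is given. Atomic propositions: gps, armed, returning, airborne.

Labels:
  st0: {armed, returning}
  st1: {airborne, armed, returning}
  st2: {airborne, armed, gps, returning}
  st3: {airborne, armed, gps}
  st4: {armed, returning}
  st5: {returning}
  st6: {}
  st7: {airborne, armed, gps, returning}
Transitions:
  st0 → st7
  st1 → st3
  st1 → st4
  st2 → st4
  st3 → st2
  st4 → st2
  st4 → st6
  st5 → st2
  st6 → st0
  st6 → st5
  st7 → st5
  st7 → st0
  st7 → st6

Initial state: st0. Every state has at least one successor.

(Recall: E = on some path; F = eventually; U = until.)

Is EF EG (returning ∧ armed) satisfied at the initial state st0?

Yes

States satisfying EG (returning ∧ armed): {st0, st1, st2, st4, st7}.
States satisfying EF EG (returning ∧ armed): {st0, st1, st2, st3, st4, st5, st6, st7}.
Some path from st0 reaches a state where EG (returning ∧ armed) holds.
st0 ∈ Sat(EF EG (returning ∧ armed)).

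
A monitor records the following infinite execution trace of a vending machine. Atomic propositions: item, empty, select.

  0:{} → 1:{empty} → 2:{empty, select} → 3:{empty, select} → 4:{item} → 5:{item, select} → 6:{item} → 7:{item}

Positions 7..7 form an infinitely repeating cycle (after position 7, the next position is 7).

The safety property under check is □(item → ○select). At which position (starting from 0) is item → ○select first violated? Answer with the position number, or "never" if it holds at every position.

5

Check item → ○select at each position in order: 0 ✓, 1 ✓, 2 ✓, 3 ✓, 4 ✓.
At position 5 the labels are {item, select} and the next position 6 has {item}, so item → ○select is false there. This is the first violation.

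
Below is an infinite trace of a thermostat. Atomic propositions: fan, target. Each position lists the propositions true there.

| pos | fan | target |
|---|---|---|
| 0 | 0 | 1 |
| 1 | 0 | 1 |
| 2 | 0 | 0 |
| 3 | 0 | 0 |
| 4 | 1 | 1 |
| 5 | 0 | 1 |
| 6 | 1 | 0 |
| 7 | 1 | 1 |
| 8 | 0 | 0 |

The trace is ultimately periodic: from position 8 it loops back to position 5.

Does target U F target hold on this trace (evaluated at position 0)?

Holds

Walking from position 0: F target first holds at position 0, and target holds at every earlier position along the way, so target U F target holds.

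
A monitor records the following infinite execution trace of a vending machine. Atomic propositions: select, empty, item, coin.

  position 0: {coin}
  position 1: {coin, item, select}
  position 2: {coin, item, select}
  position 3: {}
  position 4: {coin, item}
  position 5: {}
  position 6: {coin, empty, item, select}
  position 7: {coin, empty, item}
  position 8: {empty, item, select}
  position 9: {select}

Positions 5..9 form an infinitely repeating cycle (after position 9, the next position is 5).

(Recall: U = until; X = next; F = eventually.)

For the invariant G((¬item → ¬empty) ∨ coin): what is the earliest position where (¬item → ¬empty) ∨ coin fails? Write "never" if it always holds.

(¬item → ¬empty) ∨ coin holds at every position 0..9, and those are all the positions the trace ever visits, so the invariant G((¬item → ¬empty) ∨ coin) is never violated.

never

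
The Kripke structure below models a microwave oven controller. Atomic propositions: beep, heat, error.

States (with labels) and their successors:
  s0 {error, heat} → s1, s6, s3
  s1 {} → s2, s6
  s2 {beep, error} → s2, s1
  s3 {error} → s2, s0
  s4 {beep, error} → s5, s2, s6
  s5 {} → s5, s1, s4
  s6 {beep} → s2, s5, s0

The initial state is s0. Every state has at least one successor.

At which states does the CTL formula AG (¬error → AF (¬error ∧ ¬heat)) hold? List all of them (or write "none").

States satisfying ¬error → AF (¬error ∧ ¬heat): {s0, s1, s2, s3, s4, s5, s6}.
States satisfying AG (¬error → AF (¬error ∧ ¬heat)): {s0, s1, s2, s3, s4, s5, s6}.

{s0, s1, s2, s3, s4, s5, s6}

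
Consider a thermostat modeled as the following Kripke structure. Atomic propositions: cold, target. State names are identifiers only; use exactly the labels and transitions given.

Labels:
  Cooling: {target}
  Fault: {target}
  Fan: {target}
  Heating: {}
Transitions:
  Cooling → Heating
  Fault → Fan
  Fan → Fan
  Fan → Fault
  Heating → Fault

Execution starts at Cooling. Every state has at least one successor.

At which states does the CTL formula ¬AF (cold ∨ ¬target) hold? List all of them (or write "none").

{Fault, Fan}

States satisfying cold ∨ ¬target: {Heating}.
States satisfying AF (cold ∨ ¬target): {Cooling, Heating}.
States satisfying ¬AF (cold ∨ ¬target): {Fault, Fan}.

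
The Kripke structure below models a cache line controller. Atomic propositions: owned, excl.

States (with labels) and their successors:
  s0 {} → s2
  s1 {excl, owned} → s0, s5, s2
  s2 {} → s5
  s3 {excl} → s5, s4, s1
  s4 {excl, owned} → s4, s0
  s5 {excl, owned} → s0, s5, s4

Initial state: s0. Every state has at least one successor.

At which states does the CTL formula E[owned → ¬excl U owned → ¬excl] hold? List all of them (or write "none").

States satisfying owned → ¬excl: {s0, s2, s3}.
States satisfying E[owned → ¬excl U owned → ¬excl]: {s0, s2, s3}.

{s0, s2, s3}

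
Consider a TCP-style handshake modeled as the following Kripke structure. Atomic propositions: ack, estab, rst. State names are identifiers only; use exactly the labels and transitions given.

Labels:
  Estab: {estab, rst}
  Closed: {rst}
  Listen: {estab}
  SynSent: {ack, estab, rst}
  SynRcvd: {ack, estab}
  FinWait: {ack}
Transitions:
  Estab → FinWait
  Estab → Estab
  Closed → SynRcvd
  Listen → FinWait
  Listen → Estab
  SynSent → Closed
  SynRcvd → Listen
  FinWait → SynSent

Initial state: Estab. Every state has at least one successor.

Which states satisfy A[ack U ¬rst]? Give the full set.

States satisfying ack: {SynSent, SynRcvd, FinWait}.
States satisfying ¬rst: {Listen, SynRcvd, FinWait}.
States satisfying A[ack U ¬rst]: {Listen, SynRcvd, FinWait}.

{Listen, SynRcvd, FinWait}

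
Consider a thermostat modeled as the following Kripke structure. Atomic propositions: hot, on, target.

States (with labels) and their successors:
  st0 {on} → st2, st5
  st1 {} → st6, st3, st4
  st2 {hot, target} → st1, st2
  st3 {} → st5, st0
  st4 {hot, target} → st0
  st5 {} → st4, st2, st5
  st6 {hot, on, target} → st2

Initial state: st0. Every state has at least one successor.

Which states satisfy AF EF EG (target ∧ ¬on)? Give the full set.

{st0, st1, st2, st3, st4, st5, st6}

States satisfying EF EG (target ∧ ¬on): {st0, st1, st2, st3, st4, st5, st6}.
States satisfying AF EF EG (target ∧ ¬on): {st0, st1, st2, st3, st4, st5, st6}.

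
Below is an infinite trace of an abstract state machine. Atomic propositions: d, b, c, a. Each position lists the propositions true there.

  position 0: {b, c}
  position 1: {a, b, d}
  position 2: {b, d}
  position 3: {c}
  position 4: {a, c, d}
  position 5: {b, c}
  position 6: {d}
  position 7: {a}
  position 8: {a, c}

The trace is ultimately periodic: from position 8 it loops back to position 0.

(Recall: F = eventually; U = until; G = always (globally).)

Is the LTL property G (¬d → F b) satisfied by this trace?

¬d → F b holds at every position 0..8, and those are all positions ever visited, so G (¬d → F b) holds.
Positions where ¬d holds: 0, 3, 5, 7, 8.
Check F b at each: 0→ok, 3→ok, 5→ok, 7→ok, 8→ok.

Satisfied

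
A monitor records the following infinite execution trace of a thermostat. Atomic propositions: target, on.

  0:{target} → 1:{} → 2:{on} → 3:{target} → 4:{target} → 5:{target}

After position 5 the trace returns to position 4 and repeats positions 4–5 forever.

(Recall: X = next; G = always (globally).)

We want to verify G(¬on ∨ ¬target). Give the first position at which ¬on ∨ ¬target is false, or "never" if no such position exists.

¬on ∨ ¬target holds at every position 0..5, and those are all the positions the trace ever visits, so the invariant G(¬on ∨ ¬target) is never violated.

never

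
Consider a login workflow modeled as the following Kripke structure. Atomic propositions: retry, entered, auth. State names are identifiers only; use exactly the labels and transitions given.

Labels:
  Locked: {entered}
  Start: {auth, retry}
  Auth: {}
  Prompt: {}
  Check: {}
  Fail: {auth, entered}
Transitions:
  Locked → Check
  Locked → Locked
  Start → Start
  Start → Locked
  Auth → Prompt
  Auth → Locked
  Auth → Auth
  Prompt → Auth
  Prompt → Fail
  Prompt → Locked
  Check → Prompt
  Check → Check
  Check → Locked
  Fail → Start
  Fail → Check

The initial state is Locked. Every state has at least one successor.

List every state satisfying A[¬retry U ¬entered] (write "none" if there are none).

States satisfying ¬retry: {Locked, Auth, Prompt, Check, Fail}.
States satisfying ¬entered: {Start, Auth, Prompt, Check}.
States satisfying A[¬retry U ¬entered]: {Start, Auth, Prompt, Check, Fail}.

{Start, Auth, Prompt, Check, Fail}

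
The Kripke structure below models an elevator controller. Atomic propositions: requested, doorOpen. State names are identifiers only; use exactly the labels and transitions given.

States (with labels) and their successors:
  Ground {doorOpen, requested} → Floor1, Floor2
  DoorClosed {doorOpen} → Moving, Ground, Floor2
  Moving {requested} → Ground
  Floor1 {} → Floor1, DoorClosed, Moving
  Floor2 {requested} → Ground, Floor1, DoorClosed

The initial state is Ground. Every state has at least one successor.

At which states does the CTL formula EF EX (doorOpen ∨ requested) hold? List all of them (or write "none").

States satisfying EX (doorOpen ∨ requested): {Ground, DoorClosed, Moving, Floor1, Floor2}.
States satisfying EF EX (doorOpen ∨ requested): {Ground, DoorClosed, Moving, Floor1, Floor2}.

{Ground, DoorClosed, Moving, Floor1, Floor2}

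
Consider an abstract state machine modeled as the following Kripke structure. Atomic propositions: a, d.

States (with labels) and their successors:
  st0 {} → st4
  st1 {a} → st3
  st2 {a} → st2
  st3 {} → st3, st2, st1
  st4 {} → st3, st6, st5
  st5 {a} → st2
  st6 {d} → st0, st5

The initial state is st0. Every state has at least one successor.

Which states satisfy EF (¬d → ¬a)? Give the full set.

States satisfying ¬d → ¬a: {st0, st3, st4, st6}.
States satisfying EF (¬d → ¬a): {st0, st1, st3, st4, st6}.

{st0, st1, st3, st4, st6}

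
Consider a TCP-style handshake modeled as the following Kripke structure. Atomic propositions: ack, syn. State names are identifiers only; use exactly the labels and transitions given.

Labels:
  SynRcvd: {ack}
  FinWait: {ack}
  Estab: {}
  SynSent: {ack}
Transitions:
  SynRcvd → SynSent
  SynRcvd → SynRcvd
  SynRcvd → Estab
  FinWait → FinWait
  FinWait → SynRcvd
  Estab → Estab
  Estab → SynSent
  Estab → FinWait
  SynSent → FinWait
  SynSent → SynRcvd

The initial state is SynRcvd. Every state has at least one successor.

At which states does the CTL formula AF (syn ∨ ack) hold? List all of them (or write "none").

States satisfying syn ∨ ack: {SynRcvd, FinWait, SynSent}.
States satisfying AF (syn ∨ ack): {SynRcvd, FinWait, SynSent}.

{SynRcvd, FinWait, SynSent}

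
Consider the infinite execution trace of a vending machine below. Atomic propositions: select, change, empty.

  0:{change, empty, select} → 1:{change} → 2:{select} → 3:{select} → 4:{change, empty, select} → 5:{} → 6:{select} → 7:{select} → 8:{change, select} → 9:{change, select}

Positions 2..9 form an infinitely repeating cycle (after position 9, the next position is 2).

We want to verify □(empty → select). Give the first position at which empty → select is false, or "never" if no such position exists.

empty → select holds at every position 0..9, and those are all the positions the trace ever visits, so the invariant □(empty → select) is never violated.

never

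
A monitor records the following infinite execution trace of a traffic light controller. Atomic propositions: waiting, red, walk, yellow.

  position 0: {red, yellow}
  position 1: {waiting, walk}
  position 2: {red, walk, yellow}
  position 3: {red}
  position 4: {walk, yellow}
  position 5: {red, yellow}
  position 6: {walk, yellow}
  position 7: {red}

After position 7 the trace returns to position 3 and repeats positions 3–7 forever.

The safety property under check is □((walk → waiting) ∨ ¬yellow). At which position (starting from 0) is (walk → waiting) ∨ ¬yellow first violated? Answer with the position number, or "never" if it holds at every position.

Check (walk → waiting) ∨ ¬yellow at each position in order: 0 ✓, 1 ✓.
At position 2 the labels are {red, walk, yellow}, so (walk → waiting) ∨ ¬yellow is false there. This is the first violation.

2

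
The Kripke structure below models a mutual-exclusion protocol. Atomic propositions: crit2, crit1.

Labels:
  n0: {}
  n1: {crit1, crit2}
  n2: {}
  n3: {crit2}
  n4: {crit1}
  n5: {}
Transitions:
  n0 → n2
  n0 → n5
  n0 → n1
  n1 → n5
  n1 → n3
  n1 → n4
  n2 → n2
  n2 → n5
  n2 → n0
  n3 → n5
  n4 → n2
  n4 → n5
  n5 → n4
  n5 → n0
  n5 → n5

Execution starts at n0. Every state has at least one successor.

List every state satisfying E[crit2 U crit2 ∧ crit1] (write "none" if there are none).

{n1}

States satisfying crit2: {n1, n3}.
States satisfying crit2 ∧ crit1: {n1}.
States satisfying E[crit2 U crit2 ∧ crit1]: {n1}.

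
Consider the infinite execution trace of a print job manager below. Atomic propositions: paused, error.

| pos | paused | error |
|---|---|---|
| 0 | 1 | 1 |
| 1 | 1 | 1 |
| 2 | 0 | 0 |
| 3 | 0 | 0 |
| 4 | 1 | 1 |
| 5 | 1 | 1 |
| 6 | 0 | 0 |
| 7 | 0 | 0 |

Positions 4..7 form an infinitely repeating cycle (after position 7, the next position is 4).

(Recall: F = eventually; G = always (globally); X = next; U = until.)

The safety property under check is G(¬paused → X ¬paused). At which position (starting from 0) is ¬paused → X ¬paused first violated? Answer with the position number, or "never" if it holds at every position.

Check ¬paused → X ¬paused at each position in order: 0 ✓, 1 ✓, 2 ✓.
At position 3 the labels are {} and the next position 4 has {error, paused}, so ¬paused → X ¬paused is false there. This is the first violation.

3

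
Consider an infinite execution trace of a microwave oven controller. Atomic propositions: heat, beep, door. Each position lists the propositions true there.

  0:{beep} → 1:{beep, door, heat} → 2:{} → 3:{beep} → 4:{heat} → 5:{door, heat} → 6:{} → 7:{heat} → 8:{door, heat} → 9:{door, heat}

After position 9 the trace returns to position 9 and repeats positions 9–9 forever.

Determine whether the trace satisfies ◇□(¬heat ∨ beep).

No

□(¬heat ∨ beep) is false at every position 0..9, so it never becomes true and ◇□(¬heat ∨ beep) fails.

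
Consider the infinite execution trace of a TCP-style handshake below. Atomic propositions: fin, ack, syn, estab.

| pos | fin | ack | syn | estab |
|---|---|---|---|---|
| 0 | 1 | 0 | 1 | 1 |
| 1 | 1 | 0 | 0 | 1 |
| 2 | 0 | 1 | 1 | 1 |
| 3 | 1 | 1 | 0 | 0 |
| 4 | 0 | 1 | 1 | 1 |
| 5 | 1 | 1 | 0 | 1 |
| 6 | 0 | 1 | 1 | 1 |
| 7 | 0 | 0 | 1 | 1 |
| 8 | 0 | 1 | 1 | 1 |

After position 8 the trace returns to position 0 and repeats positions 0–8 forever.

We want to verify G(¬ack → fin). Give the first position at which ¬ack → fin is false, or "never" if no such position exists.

7

Check ¬ack → fin at each position in order: 0 ✓, 1 ✓, 2 ✓, 3 ✓, 4 ✓, 5 ✓, 6 ✓.
At position 7 the labels are {estab, syn}, so ¬ack → fin is false there. This is the first violation.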